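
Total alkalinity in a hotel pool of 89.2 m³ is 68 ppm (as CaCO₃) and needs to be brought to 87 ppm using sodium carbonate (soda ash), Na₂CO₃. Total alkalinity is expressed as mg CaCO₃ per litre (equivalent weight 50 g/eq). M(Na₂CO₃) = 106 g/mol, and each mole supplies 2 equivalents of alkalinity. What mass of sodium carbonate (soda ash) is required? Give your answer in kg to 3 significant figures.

Volume: 89.2 m³ = 89,200 L.
Alkalinity to add: (87 − 68) = 19 mg/L as CaCO₃ × 89,200 L = 1695 g as CaCO₃.
Equivalents: 1695 g ÷ 50 g/eq = 33.9 eq.
Each mole of Na₂CO₃ supplies 2 eq, so 33.9 / 2 = 16.95 mol.
Mass: 16.95 mol × 106 g/mol = 1796 g.

1.80 kg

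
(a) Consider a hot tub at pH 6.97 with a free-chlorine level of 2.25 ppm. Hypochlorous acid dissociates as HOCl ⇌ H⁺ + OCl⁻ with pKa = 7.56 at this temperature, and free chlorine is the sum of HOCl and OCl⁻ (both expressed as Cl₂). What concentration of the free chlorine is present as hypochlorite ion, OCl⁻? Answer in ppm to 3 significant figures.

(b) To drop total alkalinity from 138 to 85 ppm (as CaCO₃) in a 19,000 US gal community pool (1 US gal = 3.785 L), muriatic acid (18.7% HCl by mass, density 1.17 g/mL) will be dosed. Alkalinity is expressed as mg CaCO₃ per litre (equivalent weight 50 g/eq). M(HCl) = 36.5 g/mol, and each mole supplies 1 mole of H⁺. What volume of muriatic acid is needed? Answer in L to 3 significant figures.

(a) [OCl⁻]/[HOCl] = 10^(pH − pKa) = 10^(6.97 − 7.56) = 10^-0.59 = 0.257.
(a) Fraction as HOCl = 1 / (1 + 0.257) = 0.7955.
(a) OCl⁻ = (1 − 0.7955) × 2.25 ppm = 0.4601 ppm.

(b) Volume: 19,000 US gal × 3.785 L/gal = 71,915 L.
(b) Alkalinity to neutralize: (138 − 85) = 53 mg/L as CaCO₃ × 71,915 L = 3811 g as CaCO₃.
(b) Equivalents of H⁺ required: 3811 ÷ 50 g/eq = 76.23 eq = 76.23 mol HCl.
(b) Mass of HCl: 76.23 × 36.5 = 2782 g.
(b) Mass of 18.7% solution: 2782 / 0.187 = 14,880 g.
(b) Volume: 14,880 g ÷ 1.17 g/mL = 12,720 mL.

(a) 0.460 ppm; (b) 12.7 L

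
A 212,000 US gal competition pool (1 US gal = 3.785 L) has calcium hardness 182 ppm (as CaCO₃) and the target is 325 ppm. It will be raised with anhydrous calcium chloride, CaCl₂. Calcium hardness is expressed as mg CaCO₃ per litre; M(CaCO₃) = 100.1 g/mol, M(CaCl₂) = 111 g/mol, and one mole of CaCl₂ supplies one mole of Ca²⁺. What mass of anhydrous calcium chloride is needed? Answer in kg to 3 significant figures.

127 kg

Volume: 212,000 US gal × 3.785 L/gal = 802,420 L.
Hardness to add: (325 − 182) = 143 mg/L as CaCO₃ × 802,420 L = 114,700 g as CaCO₃.
Moles of Ca²⁺ (1 mol Ca²⁺ ≡ 1 mol CaCO₃): 114,700 / 100.1 g/mol = 1146 mol.
Mass of CaCl₂: 1146 × 111 = 127,200 g.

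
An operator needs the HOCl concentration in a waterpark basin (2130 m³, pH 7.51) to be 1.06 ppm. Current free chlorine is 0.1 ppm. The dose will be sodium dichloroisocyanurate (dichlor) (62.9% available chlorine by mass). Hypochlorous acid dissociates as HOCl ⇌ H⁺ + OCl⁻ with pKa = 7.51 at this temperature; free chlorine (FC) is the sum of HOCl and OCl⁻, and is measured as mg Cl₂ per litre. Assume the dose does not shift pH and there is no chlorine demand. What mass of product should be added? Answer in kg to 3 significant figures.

Volume: 2130 m³ = 2,130,000 L.
[OCl⁻]/[HOCl] = 10^(pH − pKa) = 10^(7.51 − 7.51) = 1; fraction as HOCl = 1/(1 + 1) = 0.5.
Free chlorine required for 1.06 ppm HOCl: 1.06 / 0.5 = 2.12 ppm.
FC to add: 2.12 − 0.1 = 2.02 mg/L as Cl₂.
Cl₂ equivalent: 2.02 mg/L × 2,130,000 L = 4303 g.
Product at 62.9% available Cl: 4303 / 0.629 = 6840 g.

6.84 kg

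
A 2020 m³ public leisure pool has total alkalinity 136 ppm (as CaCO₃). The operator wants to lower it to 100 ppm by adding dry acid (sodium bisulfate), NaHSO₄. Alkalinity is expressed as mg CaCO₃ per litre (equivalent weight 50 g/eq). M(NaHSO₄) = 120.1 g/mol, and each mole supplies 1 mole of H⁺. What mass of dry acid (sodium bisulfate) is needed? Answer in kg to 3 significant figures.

Volume: 2020 m³ = 2,020,000 L.
Alkalinity to neutralize: (136 − 100) = 36 mg/L as CaCO₃ × 2,020,000 L = 72,720 g as CaCO₃.
Equivalents of H⁺ required: 72,720 ÷ 50 g/eq = 1454 eq = 1454 mol NaHSO₄.
Mass of NaHSO₄: 1454 × 120.1 = 174,700 g.

175 kg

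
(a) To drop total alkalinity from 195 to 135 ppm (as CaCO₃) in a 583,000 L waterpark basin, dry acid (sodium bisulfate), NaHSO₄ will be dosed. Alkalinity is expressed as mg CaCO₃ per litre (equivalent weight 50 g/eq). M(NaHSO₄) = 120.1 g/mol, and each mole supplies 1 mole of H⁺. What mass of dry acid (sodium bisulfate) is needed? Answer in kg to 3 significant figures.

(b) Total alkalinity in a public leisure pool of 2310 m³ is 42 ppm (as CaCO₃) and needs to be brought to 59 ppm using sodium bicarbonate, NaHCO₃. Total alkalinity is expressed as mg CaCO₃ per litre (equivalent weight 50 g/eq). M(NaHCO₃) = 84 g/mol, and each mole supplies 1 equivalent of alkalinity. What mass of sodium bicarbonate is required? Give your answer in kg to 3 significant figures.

(a) Alkalinity to neutralize: (195 − 135) = 60 mg/L as CaCO₃ × 583,000 L = 34,980 g as CaCO₃.
(a) Equivalents of H⁺ required: 34,980 ÷ 50 g/eq = 699.6 eq = 699.6 mol NaHSO₄.
(a) Mass of NaHSO₄: 699.6 × 120.1 = 84,020 g.

(b) Volume: 2310 m³ = 2,310,000 L.
(b) Alkalinity to add: (59 − 42) = 17 mg/L as CaCO₃ × 2,310,000 L = 39,270 g as CaCO₃.
(b) Equivalents: 39,270 g ÷ 50 g/eq = 785.4 eq.
(b) NaHCO₃ supplies 1 eq per mole → 785.4 mol.
(b) Mass: 785.4 mol × 84 g/mol = 65,970 g.

(a) 84.0 kg; (b) 66.0 kg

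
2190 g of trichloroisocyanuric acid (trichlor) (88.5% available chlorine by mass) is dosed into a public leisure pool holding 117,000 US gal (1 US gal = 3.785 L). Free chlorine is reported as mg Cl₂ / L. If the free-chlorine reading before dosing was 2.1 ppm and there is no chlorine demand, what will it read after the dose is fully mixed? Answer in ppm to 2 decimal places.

Volume: 117,000 US gal × 3.785 L/gal = 442,845 L.
Available chlorine delivered: 2190 g × 0.885 = 1938 g as Cl₂.
Concentration rise: 1938 g / 442,845 L = 4.377 mg/L = 4.38 ppm.
Final FC: 2.1 + 4.38 = 6.48 ppm.

6.48 ppm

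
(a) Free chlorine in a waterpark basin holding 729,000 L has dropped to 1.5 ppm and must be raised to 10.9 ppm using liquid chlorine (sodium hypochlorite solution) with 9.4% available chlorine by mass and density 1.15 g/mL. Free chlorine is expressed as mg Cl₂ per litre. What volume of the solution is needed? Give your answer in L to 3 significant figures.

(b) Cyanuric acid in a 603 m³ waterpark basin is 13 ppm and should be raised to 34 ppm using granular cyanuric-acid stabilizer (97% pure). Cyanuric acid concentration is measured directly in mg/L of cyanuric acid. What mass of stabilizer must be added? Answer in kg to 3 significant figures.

(a) 63.4 L; (b) 13.1 kg

(a) Chlorine deficit: 10.9 − 1.5 = 9.4 ppm = 9.4 mg/L as Cl₂.
(a) Cl₂ equivalent needed: 9.4 mg/L × 729,000 L = 6,853,000 mg = 6853 g.
(a) Product at 9.4% available chlorine: 6853 / 0.094 = 72,900 g.
(a) Volume at density 1.15 g/mL: 72,900 g ÷ 1.15 g/mL = 63,390 mL.

(b) Volume: 603 m³ = 603,000 L.
(b) CYA to add: (34 − 13) = 21 mg/L × 603,000 L = 12,660 g cyanuric acid.
(b) At 97% purity: 12,660 / 0.97 = 13,050 g product.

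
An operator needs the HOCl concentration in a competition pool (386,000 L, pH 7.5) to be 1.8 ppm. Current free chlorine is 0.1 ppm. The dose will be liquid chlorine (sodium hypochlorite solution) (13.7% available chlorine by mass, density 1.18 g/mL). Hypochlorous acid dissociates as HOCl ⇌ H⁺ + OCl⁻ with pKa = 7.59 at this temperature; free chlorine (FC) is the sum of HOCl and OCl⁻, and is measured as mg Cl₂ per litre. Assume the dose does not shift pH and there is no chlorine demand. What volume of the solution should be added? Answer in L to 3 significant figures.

[OCl⁻]/[HOCl] = 10^(pH − pKa) = 10^(7.5 − 7.59) = 0.8128; fraction as HOCl = 1/(1 + 0.8128) = 0.5516.
Free chlorine required for 1.8 ppm HOCl: 1.8 / 0.5516 = 3.263 ppm.
FC to add: 3.263 − 0.1 = 3.163 mg/L as Cl₂.
Cl₂ equivalent: 3.163 mg/L × 386,000 L = 1221 g.
Product at 13.7% available Cl: 1221 / 0.137 = 8912 g.
Volume: 8912 g ÷ 1.18 g/mL = 7553 mL.

7.55 L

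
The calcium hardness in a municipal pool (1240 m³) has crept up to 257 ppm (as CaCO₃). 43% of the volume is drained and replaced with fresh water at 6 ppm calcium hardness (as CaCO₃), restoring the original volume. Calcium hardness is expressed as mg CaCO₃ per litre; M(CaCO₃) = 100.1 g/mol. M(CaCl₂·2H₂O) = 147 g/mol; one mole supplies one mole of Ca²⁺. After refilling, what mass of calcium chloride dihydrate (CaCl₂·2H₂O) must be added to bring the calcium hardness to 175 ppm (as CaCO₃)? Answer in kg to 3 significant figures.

47.2 kg

Volume: 1240 m³ = 1,240,000 L.
After draining 43% and refilling: 257 × 0.57 + 6 × 0.43 = 149.07 ppm.
Deficit to target: 175 − 149.07 = 25.93 mg/L.
As CaCO₃: 25.93 mg/L × 1,240,000 L = 32,150 g; ÷ 100.1 = 321.2 mol Ca²⁺.
Mass: 321.2 × 147 = 47,220 g.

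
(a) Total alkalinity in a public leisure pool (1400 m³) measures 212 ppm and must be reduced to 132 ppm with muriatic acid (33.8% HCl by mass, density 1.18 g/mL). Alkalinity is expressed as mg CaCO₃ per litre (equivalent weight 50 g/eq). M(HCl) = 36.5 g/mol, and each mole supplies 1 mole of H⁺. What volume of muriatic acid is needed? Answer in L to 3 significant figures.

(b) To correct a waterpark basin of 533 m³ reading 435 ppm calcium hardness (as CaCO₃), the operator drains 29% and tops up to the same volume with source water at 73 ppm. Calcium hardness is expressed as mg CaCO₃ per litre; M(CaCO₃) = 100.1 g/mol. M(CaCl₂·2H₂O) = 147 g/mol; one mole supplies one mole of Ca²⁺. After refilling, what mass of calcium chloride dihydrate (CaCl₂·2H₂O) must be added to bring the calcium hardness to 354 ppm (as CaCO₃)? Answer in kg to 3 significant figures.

(a) 205 L; (b) 18.8 kg

(a) Volume: 1400 m³ = 1,400,000 L.
(a) Alkalinity to neutralize: (212 − 132) = 80 mg/L as CaCO₃ × 1,400,000 L = 112,000 g as CaCO₃.
(a) Equivalents of H⁺ required: 112,000 ÷ 50 g/eq = 2240 eq = 2240 mol HCl.
(a) Mass of HCl: 2240 × 36.5 = 81,760 g.
(a) Mass of 33.8% solution: 81,760 / 0.338 = 241,900 g.
(a) Volume: 241,900 g ÷ 1.18 g/mL = 205,000 mL.

(b) Volume: 533 m³ = 533,000 L.
(b) After draining 29% and refilling: 435 × 0.71 + 73 × 0.29 = 330.02 ppm.
(b) Deficit to target: 354 − 330.02 = 23.98 mg/L.
(b) As CaCO₃: 23.98 mg/L × 533,000 L = 12,780 g; ÷ 100.1 = 127.7 mol Ca²⁺.
(b) Mass: 127.7 × 147 = 18,770 g.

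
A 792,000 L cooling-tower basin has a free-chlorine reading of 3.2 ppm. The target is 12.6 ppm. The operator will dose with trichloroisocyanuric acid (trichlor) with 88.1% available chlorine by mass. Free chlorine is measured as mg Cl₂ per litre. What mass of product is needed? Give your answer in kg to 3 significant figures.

Chlorine deficit: 12.6 − 3.2 = 9.4 ppm = 9.4 mg/L as Cl₂.
Cl₂ equivalent needed: 9.4 mg/L × 792,000 L = 7,445,000 mg = 7445 g.
Product at 88.1% available chlorine: 7445 / 0.881 = 8450 g.

8.45 kg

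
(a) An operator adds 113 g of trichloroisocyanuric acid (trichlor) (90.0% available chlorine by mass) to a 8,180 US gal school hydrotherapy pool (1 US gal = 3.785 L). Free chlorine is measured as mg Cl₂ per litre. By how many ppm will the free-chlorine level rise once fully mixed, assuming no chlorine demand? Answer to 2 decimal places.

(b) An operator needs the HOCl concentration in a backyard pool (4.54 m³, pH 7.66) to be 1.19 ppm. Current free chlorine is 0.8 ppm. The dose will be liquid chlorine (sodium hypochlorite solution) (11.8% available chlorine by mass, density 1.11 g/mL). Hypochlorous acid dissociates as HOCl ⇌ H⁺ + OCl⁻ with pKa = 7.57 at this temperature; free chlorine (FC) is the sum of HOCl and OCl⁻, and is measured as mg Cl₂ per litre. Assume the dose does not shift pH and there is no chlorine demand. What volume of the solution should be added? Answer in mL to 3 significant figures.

(a) 3.28 ppm; (b) 64.3 mL

(a) Volume: 8,180 US gal × 3.785 L/gal = 30,961 L.
(a) Available chlorine delivered: 113 g × 0.9 = 101.7 g as Cl₂.
(a) Concentration rise: 101.7 g / 30,961 L = 3.285 mg/L = 3.28 ppm.

(b) Volume: 4.54 m³ = 4,540 L.
(b) [OCl⁻]/[HOCl] = 10^(pH − pKa) = 10^(7.66 − 7.57) = 1.23; fraction as HOCl = 1/(1 + 1.23) = 0.4484.
(b) Free chlorine required for 1.19 ppm HOCl: 1.19 / 0.4484 = 2.654 ppm.
(b) FC to add: 2.654 − 0.8 = 1.854 mg/L as Cl₂.
(b) Cl₂ equivalent: 1.854 mg/L × 4,540 L = 8.417 g.
(b) Product at 11.8% available Cl: 8.417 / 0.118 = 71.33 g.
(b) Volume: 71.33 g ÷ 1.11 g/mL = 64.26 mL.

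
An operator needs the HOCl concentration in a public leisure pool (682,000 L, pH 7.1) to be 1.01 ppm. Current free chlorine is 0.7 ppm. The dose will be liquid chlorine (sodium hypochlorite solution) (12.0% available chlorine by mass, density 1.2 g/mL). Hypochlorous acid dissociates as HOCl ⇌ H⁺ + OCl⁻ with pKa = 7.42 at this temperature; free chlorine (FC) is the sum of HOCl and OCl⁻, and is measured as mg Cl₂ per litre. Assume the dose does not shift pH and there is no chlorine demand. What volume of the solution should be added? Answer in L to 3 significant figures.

[OCl⁻]/[HOCl] = 10^(pH − pKa) = 10^(7.1 − 7.42) = 0.4786; fraction as HOCl = 1/(1 + 0.4786) = 0.6763.
Free chlorine required for 1.01 ppm HOCl: 1.01 / 0.6763 = 1.493 ppm.
FC to add: 1.493 − 0.7 = 0.7934 mg/L as Cl₂.
Cl₂ equivalent: 0.7934 mg/L × 682,000 L = 541.1 g.
Product at 12.0% available Cl: 541.1 / 0.12 = 4509 g.
Volume: 4509 g ÷ 1.2 g/mL = 3758 mL.

3.76 L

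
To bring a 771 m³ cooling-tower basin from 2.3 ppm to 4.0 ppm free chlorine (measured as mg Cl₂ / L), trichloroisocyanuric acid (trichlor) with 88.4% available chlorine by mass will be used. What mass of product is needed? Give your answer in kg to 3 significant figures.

Volume: 771 m³ = 771,000 L.
Chlorine deficit: 4.0 − 2.3 = 1.7 ppm = 1.7 mg/L as Cl₂.
Cl₂ equivalent needed: 1.7 mg/L × 771,000 L = 1,311,000 mg = 1311 g.
Product at 88.4% available chlorine: 1311 / 0.884 = 1483 g.

1.48 kg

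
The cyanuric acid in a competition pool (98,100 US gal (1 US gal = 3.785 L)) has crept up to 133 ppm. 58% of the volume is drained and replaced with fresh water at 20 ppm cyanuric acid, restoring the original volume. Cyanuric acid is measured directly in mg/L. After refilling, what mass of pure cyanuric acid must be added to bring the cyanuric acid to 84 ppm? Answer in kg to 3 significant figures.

6.14 kg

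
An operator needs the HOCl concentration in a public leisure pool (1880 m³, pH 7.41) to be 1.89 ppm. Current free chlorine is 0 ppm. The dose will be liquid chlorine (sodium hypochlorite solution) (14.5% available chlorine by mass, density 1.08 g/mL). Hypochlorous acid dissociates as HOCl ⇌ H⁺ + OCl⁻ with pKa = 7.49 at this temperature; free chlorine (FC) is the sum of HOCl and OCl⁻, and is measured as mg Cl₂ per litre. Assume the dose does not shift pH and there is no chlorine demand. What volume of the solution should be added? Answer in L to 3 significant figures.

41.6 L

Volume: 1880 m³ = 1,880,000 L.
[OCl⁻]/[HOCl] = 10^(pH − pKa) = 10^(7.41 − 7.49) = 0.8318; fraction as HOCl = 1/(1 + 0.8318) = 0.5459.
Free chlorine required for 1.89 ppm HOCl: 1.89 / 0.5459 = 3.462 ppm.
FC to add: 3.462 − 0 = 3.462 mg/L as Cl₂.
Cl₂ equivalent: 3.462 mg/L × 1,880,000 L = 6509 g.
Product at 14.5% available Cl: 6509 / 0.145 = 44,890 g.
Volume: 44,890 g ÷ 1.08 g/mL = 41,560 mL.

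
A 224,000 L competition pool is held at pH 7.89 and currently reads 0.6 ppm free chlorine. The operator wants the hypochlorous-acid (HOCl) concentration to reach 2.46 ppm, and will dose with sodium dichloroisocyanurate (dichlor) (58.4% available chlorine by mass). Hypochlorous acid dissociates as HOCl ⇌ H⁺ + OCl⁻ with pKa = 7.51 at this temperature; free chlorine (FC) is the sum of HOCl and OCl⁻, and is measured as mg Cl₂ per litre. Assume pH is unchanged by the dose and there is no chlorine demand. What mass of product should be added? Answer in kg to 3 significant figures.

2.98 kg

[OCl⁻]/[HOCl] = 10^(pH − pKa) = 10^(7.89 − 7.51) = 2.399; fraction as HOCl = 1/(1 + 2.399) = 0.2942.
Free chlorine required for 2.46 ppm HOCl: 2.46 / 0.2942 = 8.361 ppm.
FC to add: 8.361 − 0.6 = 7.761 mg/L as Cl₂.
Cl₂ equivalent: 7.761 mg/L × 224,000 L = 1738 g.
Product at 58.4% available Cl: 1738 / 0.584 = 2977 g.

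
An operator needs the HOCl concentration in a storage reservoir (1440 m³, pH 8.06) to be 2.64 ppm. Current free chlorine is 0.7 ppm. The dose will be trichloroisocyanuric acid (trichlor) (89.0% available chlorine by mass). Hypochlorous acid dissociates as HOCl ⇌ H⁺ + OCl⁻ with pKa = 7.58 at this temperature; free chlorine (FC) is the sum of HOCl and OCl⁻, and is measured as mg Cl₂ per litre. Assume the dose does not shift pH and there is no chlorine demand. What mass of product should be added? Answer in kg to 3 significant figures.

Volume: 1440 m³ = 1,440,000 L.
[OCl⁻]/[HOCl] = 10^(pH − pKa) = 10^(8.06 − 7.58) = 3.02; fraction as HOCl = 1/(1 + 3.02) = 0.2488.
Free chlorine required for 2.64 ppm HOCl: 2.64 / 0.2488 = 10.61 ppm.
FC to add: 10.61 − 0.7 = 9.913 mg/L as Cl₂.
Cl₂ equivalent: 9.913 mg/L × 1,440,000 L = 14,270 g.
Product at 89.0% available Cl: 14,270 / 0.89 = 16,040 g.

16.0 kg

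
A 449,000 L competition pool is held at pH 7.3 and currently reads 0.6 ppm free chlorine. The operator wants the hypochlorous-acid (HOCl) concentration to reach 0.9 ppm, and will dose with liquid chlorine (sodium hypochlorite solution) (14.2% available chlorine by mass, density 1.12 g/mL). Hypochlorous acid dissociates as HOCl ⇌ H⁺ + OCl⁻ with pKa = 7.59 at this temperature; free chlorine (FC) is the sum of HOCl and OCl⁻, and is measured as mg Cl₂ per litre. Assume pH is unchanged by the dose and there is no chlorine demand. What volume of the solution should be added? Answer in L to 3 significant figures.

2.15 L

[OCl⁻]/[HOCl] = 10^(pH − pKa) = 10^(7.3 − 7.59) = 0.5129; fraction as HOCl = 1/(1 + 0.5129) = 0.661.
Free chlorine required for 0.9 ppm HOCl: 0.9 / 0.661 = 1.362 ppm.
FC to add: 1.362 − 0.6 = 0.7616 mg/L as Cl₂.
Cl₂ equivalent: 0.7616 mg/L × 449,000 L = 341.9 g.
Product at 14.2% available Cl: 341.9 / 0.142 = 2408 g.
Volume: 2408 g ÷ 1.12 g/mL = 2150 mL.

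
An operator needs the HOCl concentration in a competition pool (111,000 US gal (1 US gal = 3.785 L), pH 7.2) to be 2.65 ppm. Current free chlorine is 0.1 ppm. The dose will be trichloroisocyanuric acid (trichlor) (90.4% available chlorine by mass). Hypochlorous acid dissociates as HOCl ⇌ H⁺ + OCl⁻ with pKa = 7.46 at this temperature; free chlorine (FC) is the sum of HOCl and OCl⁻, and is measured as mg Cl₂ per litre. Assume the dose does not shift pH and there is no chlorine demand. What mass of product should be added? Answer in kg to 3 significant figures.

Volume: 111,000 US gal × 3.785 L/gal = 420,135 L.
[OCl⁻]/[HOCl] = 10^(pH − pKa) = 10^(7.2 − 7.46) = 0.5495; fraction as HOCl = 1/(1 + 0.5495) = 0.6454.
Free chlorine required for 2.65 ppm HOCl: 2.65 / 0.6454 = 4.106 ppm.
FC to add: 4.106 − 0.1 = 4.006 mg/L as Cl₂.
Cl₂ equivalent: 4.006 mg/L × 420,135 L = 1683 g.
Product at 90.4% available Cl: 1683 / 0.904 = 1862 g.

1.86 kg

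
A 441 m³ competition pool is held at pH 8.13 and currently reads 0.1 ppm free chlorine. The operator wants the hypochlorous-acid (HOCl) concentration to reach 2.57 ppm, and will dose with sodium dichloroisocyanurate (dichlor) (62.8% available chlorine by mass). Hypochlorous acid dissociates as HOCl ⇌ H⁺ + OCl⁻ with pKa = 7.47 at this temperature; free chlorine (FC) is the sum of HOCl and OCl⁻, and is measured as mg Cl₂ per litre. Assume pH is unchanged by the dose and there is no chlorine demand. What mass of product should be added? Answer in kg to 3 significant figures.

Volume: 441 m³ = 441,000 L.
[OCl⁻]/[HOCl] = 10^(pH − pKa) = 10^(8.13 − 7.47) = 4.571; fraction as HOCl = 1/(1 + 4.571) = 0.1795.
Free chlorine required for 2.57 ppm HOCl: 2.57 / 0.1795 = 14.32 ppm.
FC to add: 14.32 − 0.1 = 14.22 mg/L as Cl₂.
Cl₂ equivalent: 14.22 mg/L × 441,000 L = 6270 g.
Product at 62.8% available Cl: 6270 / 0.628 = 9984 g.

9.98 kg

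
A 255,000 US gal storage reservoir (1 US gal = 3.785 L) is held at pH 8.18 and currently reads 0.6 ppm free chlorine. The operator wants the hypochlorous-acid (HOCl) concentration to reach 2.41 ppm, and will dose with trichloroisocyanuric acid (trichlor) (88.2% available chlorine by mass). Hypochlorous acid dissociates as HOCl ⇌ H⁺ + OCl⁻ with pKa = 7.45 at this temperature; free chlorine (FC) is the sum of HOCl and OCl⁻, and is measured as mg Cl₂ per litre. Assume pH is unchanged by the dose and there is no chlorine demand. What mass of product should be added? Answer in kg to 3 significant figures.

16.1 kg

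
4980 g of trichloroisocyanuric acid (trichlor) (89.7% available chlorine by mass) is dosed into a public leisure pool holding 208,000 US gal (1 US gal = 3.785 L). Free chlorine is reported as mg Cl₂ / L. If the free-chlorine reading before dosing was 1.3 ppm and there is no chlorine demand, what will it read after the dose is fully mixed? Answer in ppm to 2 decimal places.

6.97 ppm

Volume: 208,000 US gal × 3.785 L/gal = 787,280 L.
Available chlorine delivered: 4980 g × 0.897 = 4467 g as Cl₂.
Concentration rise: 4467 g / 787,280 L = 5.674 mg/L = 5.67 ppm.
Final FC: 1.3 + 5.67 = 6.97 ppm.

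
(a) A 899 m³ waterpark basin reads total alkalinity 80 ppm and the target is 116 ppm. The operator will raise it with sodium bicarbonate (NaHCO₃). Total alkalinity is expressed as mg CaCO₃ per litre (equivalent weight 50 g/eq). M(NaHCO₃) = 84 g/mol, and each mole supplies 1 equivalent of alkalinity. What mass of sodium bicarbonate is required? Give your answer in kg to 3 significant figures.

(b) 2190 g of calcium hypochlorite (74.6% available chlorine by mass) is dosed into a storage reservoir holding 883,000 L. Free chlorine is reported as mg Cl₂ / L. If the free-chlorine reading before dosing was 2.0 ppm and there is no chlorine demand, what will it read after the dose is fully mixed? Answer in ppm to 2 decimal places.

(a) Volume: 899 m³ = 899,000 L.
(a) Alkalinity to add: (116 − 80) = 36 mg/L as CaCO₃ × 899,000 L = 32,360 g as CaCO₃.
(a) Equivalents: 32,360 g ÷ 50 g/eq = 647.3 eq.
(a) NaHCO₃ supplies 1 eq per mole → 647.3 mol.
(a) Mass: 647.3 mol × 84 g/mol = 54,370 g.

(b) Available chlorine delivered: 2190 g × 0.746 = 1634 g as Cl₂.
(b) Concentration rise: 1634 g / 883,000 L = 1.85 mg/L = 1.85 ppm.
(b) Final FC: 2.0 + 1.85 = 3.85 ppm.

(a) 54.4 kg; (b) 3.85 ppm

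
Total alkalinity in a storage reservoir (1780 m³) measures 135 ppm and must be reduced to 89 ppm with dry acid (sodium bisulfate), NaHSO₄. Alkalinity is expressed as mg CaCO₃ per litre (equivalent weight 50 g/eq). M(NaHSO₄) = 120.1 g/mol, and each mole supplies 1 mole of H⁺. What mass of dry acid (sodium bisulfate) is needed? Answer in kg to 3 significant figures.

Volume: 1780 m³ = 1,780,000 L.
Alkalinity to neutralize: (135 − 89) = 46 mg/L as CaCO₃ × 1,780,000 L = 81,880 g as CaCO₃.
Equivalents of H⁺ required: 81,880 ÷ 50 g/eq = 1638 eq = 1638 mol NaHSO₄.
Mass of NaHSO₄: 1638 × 120.1 = 196,700 g.

197 kg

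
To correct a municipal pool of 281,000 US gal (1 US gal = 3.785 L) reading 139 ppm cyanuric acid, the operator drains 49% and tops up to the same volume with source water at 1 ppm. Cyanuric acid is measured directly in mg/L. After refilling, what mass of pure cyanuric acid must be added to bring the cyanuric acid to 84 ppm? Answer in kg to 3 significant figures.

Volume: 281,000 US gal × 3.785 L/gal = 1,063,585 L.
After draining 49% and refilling: 139 × 0.51 + 1 × 0.49 = 71.38 ppm.
Deficit to target: 84 − 71.38 = 12.62 mg/L.
Mass: 12.62 mg/L × 1,063,585 L = 13,420 g cyanuric acid.

13.4 kg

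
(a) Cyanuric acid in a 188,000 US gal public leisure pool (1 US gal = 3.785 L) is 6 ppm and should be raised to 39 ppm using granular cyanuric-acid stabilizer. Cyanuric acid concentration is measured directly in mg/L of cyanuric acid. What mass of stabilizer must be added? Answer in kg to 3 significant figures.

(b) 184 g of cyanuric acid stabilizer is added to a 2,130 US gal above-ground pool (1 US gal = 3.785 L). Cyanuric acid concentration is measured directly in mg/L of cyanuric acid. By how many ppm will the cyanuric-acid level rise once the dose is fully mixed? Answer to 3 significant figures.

(a) 23.5 kg; (b) 22.8 ppm

(a) Volume: 188,000 US gal × 3.785 L/gal = 711,580 L.
(a) CYA to add: (39 − 6) = 33 mg/L × 711,580 L = 23,480 g cyanuric acid.

(b) Volume: 2,130 US gal × 3.785 L/gal = 8,062 L.
(b) Rise: 184 g / 8,062 L × 1000 = 22.82 mg/L.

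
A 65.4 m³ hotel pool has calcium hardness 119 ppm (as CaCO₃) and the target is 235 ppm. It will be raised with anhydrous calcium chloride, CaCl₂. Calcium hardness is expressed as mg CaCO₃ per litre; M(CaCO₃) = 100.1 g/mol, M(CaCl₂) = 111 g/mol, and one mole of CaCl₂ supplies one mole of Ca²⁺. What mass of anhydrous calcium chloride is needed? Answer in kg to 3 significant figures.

8.41 kg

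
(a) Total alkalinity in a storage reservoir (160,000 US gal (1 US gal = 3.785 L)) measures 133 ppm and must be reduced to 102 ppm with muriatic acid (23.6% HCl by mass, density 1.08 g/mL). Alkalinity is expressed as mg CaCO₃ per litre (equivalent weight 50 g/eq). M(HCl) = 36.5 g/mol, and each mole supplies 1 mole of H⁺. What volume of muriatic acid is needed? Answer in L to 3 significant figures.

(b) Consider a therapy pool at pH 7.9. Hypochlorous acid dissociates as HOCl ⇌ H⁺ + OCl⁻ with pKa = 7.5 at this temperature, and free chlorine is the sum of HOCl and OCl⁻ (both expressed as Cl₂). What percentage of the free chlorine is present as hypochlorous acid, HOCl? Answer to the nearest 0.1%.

(a) 53.8 L; (b) 28.5%

(a) Volume: 160,000 US gal × 3.785 L/gal = 605,600 L.
(a) Alkalinity to neutralize: (133 − 102) = 31 mg/L as CaCO₃ × 605,600 L = 18,770 g as CaCO₃.
(a) Equivalents of H⁺ required: 18,770 ÷ 50 g/eq = 375.5 eq = 375.5 mol HCl.
(a) Mass of HCl: 375.5 × 36.5 = 13,700 g.
(a) Mass of 23.6% solution: 13,700 / 0.236 = 58,070 g.
(a) Volume: 58,070 g ÷ 1.08 g/mL = 53,770 mL.

(b) [OCl⁻]/[HOCl] = 10^(pH − pKa) = 10^(7.9 − 7.5) = 10^0.40 = 2.512.
(b) Fraction as HOCl = 1 / (1 + 2.512) = 0.2847.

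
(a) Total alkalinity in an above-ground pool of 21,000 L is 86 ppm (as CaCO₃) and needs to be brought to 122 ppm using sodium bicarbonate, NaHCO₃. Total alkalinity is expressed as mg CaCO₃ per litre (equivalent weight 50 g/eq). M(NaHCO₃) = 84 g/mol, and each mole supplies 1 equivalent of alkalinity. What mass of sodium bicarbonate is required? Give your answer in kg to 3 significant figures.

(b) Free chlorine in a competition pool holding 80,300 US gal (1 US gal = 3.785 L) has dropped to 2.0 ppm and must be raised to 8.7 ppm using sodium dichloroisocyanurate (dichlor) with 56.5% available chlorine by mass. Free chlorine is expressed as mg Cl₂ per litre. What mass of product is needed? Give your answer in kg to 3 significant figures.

(a) 1.27 kg; (b) 3.60 kg

(a) Alkalinity to add: (122 − 86) = 36 mg/L as CaCO₃ × 21,000 L = 756 g as CaCO₃.
(a) Equivalents: 756 g ÷ 50 g/eq = 15.12 eq.
(a) NaHCO₃ supplies 1 eq per mole → 15.12 mol.
(a) Mass: 15.12 mol × 84 g/mol = 1270 g.

(b) Volume: 80,300 US gal × 3.785 L/gal = 303,936 L.
(b) Chlorine deficit: 8.7 − 2.0 = 6.7 ppm = 6.7 mg/L as Cl₂.
(b) Cl₂ equivalent needed: 6.7 mg/L × 303,936 L = 2,036,000 mg = 2036 g.
(b) Product at 56.5% available chlorine: 2036 / 0.565 = 3604 g.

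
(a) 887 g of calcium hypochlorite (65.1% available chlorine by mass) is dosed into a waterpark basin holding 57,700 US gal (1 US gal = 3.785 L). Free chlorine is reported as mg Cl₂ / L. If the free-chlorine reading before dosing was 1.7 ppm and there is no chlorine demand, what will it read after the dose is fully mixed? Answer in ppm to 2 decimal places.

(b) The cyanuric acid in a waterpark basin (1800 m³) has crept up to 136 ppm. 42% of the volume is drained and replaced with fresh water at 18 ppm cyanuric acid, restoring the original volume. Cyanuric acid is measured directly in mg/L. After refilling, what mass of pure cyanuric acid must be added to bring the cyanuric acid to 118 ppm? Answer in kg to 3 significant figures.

(a) Volume: 57,700 US gal × 3.785 L/gal = 218,394 L.
(a) Available chlorine delivered: 887 g × 0.651 = 577.4 g as Cl₂.
(a) Concentration rise: 577.4 g / 218,394 L = 2.644 mg/L = 2.64 ppm.
(a) Final FC: 1.7 + 2.64 = 4.34 ppm.

(b) Volume: 1800 m³ = 1,800,000 L.
(b) After draining 42% and refilling: 136 × 0.58 + 18 × 0.42 = 86.44 ppm.
(b) Deficit to target: 118 − 86.44 = 31.56 mg/L.
(b) Mass: 31.56 mg/L × 1,800,000 L = 56,810 g cyanuric acid.

(a) 4.34 ppm; (b) 56.8 kg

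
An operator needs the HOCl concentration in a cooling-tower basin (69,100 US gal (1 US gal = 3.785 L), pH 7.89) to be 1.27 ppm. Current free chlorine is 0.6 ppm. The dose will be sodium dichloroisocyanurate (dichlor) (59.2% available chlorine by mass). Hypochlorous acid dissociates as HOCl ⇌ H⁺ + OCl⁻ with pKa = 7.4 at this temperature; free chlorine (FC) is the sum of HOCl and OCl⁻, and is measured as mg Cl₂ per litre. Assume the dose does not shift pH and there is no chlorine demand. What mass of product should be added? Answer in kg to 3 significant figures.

Volume: 69,100 US gal × 3.785 L/gal = 261,544 L.
[OCl⁻]/[HOCl] = 10^(pH − pKa) = 10^(7.89 − 7.4) = 3.09; fraction as HOCl = 1/(1 + 3.09) = 0.2445.
Free chlorine required for 1.27 ppm HOCl: 1.27 / 0.2445 = 5.195 ppm.
FC to add: 5.195 − 0.6 = 4.595 mg/L as Cl₂.
Cl₂ equivalent: 4.595 mg/L × 261,544 L = 1202 g.
Product at 59.2% available Cl: 1202 / 0.592 = 2030 g.

2.03 kg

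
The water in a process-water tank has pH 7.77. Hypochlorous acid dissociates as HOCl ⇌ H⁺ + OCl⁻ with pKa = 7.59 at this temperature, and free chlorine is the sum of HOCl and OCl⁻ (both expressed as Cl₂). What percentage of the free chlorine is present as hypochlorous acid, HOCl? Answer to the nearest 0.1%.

[OCl⁻]/[HOCl] = 10^(pH − pKa) = 10^(7.77 − 7.59) = 10^0.18 = 1.514.
Fraction as HOCl = 1 / (1 + 1.514) = 0.3978.

39.8%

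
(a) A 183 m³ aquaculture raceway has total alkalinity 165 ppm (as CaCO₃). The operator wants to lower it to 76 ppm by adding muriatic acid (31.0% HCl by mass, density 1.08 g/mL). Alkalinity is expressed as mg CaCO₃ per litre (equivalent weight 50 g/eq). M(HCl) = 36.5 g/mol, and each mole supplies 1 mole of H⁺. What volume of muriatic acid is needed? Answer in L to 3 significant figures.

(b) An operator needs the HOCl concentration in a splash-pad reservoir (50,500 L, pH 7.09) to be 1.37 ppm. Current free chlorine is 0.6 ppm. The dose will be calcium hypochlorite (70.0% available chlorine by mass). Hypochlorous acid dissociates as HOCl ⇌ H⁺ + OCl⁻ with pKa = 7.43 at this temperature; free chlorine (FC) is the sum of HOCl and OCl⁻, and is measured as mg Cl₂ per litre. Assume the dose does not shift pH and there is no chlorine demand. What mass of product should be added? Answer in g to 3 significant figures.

(a) Volume: 183 m³ = 183,000 L.
(a) Alkalinity to neutralize: (165 − 76) = 89 mg/L as CaCO₃ × 183,000 L = 16,290 g as CaCO₃.
(a) Equivalents of H⁺ required: 16,290 ÷ 50 g/eq = 325.7 eq = 325.7 mol HCl.
(a) Mass of HCl: 325.7 × 36.5 = 11,890 g.
(a) Mass of 31.0% solution: 11,890 / 0.31 = 38,350 g.
(a) Volume: 38,350 g ÷ 1.08 g/mL = 35,510 mL.

(b) [OCl⁻]/[HOCl] = 10^(pH − pKa) = 10^(7.09 − 7.43) = 0.4571; fraction as HOCl = 1/(1 + 0.4571) = 0.6863.
(b) Free chlorine required for 1.37 ppm HOCl: 1.37 / 0.6863 = 1.996 ppm.
(b) FC to add: 1.996 − 0.6 = 1.396 mg/L as Cl₂.
(b) Cl₂ equivalent: 1.396 mg/L × 50,500 L = 70.51 g.
(b) Product at 70.0% available Cl: 70.51 / 0.7 = 100.7 g.

(a) 35.5 L; (b) 101 g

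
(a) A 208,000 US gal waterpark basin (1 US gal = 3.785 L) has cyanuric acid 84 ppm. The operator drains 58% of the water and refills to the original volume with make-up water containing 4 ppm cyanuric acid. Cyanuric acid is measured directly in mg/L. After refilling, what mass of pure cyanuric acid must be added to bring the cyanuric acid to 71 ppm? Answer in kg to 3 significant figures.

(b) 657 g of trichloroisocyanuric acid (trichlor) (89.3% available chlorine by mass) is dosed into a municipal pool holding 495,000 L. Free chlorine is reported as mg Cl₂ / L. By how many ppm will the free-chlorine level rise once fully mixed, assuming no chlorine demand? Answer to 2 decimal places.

(a) Volume: 208,000 US gal × 3.785 L/gal = 787,280 L.
(a) After draining 58% and refilling: 84 × 0.42 + 4 × 0.58 = 37.6 ppm.
(a) Deficit to target: 71 − 37.6 = 33.4 mg/L.
(a) Mass: 33.4 mg/L × 787,280 L = 26,300 g cyanuric acid.

(b) Available chlorine delivered: 657 g × 0.893 = 586.7 g as Cl₂.
(b) Concentration rise: 586.7 g / 495,000 L = 1.185 mg/L = 1.19 ppm.

(a) 26.3 kg; (b) 1.19 ppm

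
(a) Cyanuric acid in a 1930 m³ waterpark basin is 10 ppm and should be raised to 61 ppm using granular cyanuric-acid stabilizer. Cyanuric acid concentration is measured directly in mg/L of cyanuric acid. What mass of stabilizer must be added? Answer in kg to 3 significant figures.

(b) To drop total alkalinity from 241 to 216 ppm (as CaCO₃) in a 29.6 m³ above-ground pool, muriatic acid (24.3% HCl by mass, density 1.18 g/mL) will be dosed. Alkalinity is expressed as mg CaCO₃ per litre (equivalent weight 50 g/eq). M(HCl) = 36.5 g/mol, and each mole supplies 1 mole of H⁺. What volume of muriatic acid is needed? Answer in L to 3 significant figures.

(a) Volume: 1930 m³ = 1,930,000 L.
(a) CYA to add: (61 − 10) = 51 mg/L × 1,930,000 L = 98,430 g cyanuric acid.

(b) Volume: 29.6 m³ = 29,600 L.
(b) Alkalinity to neutralize: (241 − 216) = 25 mg/L as CaCO₃ × 29,600 L = 740 g as CaCO₃.
(b) Equivalents of H⁺ required: 740 ÷ 50 g/eq = 14.8 eq = 14.8 mol HCl.
(b) Mass of HCl: 14.8 × 36.5 = 540.2 g.
(b) Mass of 24.3% solution: 540.2 / 0.243 = 2223 g.
(b) Volume: 2223 g ÷ 1.18 g/mL = 1884 mL.

(a) 98.4 kg; (b) 1.88 L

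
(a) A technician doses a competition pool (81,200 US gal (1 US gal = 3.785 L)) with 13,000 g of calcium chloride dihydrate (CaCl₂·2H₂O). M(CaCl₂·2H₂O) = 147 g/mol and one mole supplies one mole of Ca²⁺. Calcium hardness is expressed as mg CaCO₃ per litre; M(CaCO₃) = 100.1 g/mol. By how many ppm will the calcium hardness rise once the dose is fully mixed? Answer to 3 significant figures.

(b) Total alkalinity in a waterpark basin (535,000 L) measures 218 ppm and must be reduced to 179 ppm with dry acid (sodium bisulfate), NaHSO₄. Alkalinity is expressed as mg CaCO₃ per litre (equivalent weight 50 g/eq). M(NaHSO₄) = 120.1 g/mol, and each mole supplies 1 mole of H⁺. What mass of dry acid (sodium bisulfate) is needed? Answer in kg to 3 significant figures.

(a) 28.8 ppm; (b) 50.1 kg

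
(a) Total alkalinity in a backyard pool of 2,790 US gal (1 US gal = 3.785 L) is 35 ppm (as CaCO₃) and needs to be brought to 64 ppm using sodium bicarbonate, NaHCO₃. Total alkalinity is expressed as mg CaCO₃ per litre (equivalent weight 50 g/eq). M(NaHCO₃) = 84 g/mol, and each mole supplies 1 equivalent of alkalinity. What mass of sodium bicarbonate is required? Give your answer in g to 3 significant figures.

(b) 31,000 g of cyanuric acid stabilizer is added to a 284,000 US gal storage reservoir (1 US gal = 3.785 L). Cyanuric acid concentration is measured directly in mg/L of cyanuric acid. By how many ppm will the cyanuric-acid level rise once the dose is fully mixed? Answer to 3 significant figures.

(a) 514 g; (b) 28.8 ppm

(a) Volume: 2,790 US gal × 3.785 L/gal = 10,560 L.
(a) Alkalinity to add: (64 − 35) = 29 mg/L as CaCO₃ × 10,560 L = 306.2 g as CaCO₃.
(a) Equivalents: 306.2 g ÷ 50 g/eq = 6.125 eq.
(a) NaHCO₃ supplies 1 eq per mole → 6.125 mol.
(a) Mass: 6.125 mol × 84 g/mol = 514.5 g.

(b) Volume: 284,000 US gal × 3.785 L/gal = 1,074,940 L.
(b) Rise: 31,000 g / 1,074,940 L × 1000 = 28.84 mg/L.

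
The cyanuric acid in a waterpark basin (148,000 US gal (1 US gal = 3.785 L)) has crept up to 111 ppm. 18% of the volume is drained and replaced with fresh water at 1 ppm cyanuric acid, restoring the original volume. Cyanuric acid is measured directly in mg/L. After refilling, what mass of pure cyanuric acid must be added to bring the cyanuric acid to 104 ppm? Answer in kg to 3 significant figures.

7.17 kg

Volume: 148,000 US gal × 3.785 L/gal = 560,180 L.
After draining 18% and refilling: 111 × 0.82 + 1 × 0.18 = 91.2 ppm.
Deficit to target: 104 − 91.2 = 12.8 mg/L.
Mass: 12.8 mg/L × 560,180 L = 7170 g cyanuric acid.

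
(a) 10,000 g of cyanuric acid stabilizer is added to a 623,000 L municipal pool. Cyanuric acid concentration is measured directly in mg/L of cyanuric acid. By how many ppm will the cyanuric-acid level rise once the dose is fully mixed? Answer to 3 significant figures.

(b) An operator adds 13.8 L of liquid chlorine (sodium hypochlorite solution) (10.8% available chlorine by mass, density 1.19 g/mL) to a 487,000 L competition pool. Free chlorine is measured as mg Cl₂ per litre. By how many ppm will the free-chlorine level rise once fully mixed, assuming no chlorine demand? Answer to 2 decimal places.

(a) 16.1 ppm; (b) 3.64 ppm

(a) Rise: 10,000 g / 623,000 L × 1000 = 16.05 mg/L.

(b) Mass of solution: 13.8 L × 1000 mL/L × 1.19 g/mL = 16,420 g.
(b) Available chlorine delivered: 16,420 g × 0.108 = 1774 g as Cl₂.
(b) Concentration rise: 1774 g / 487,000 L = 3.642 mg/L = 3.64 ppm.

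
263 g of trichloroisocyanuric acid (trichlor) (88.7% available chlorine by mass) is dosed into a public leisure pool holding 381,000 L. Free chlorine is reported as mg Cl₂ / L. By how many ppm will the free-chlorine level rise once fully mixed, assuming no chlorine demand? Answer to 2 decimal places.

Available chlorine delivered: 263 g × 0.887 = 233.3 g as Cl₂.
Concentration rise: 233.3 g / 381,000 L = 0.6123 mg/L = 0.61 ppm.

0.61 ppm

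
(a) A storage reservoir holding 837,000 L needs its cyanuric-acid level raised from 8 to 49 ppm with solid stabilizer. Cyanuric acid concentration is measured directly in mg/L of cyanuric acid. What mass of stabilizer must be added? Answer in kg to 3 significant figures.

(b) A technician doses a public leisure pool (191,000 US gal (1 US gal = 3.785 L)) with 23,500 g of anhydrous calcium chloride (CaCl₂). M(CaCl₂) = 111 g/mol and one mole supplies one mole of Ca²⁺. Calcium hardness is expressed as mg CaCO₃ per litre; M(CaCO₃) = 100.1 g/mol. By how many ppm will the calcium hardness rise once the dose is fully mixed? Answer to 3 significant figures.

(a) 34.3 kg; (b) 29.3 ppm

(a) CYA to add: (49 − 8) = 41 mg/L × 837,000 L = 34,320 g cyanuric acid.

(b) Volume: 191,000 US gal × 3.785 L/gal = 722,935 L.
(b) Moles of Ca²⁺: 23,500 g ÷ 111 g/mol = 211.7 mol.
(b) As CaCO₃: 211.7 mol × 100.1 g/mol = 21,190 g.
(b) Rise: 21,190 g / 722,935 L × 1000 = 29.31 mg/L.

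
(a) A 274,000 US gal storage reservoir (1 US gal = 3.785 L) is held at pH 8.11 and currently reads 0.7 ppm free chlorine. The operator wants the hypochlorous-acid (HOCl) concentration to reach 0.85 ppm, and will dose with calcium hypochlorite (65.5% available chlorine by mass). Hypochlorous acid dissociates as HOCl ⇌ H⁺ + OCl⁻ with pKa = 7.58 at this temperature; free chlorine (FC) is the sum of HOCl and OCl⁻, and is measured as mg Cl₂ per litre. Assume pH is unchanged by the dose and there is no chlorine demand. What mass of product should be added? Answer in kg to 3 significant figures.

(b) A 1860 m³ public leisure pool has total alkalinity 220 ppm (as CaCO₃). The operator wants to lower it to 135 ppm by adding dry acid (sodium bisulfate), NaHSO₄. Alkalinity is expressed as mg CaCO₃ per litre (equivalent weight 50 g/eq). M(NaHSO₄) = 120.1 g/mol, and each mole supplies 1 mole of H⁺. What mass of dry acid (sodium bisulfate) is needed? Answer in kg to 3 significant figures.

(a) 4.80 kg; (b) 380 kg

(a) Volume: 274,000 US gal × 3.785 L/gal = 1,037,090 L.
(a) [OCl⁻]/[HOCl] = 10^(pH − pKa) = 10^(8.11 − 7.58) = 3.388; fraction as HOCl = 1/(1 + 3.388) = 0.2279.
(a) Free chlorine required for 0.85 ppm HOCl: 0.85 / 0.2279 = 3.73 ppm.
(a) FC to add: 3.73 − 0.7 = 3.03 mg/L as Cl₂.
(a) Cl₂ equivalent: 3.03 mg/L × 1,037,090 L = 3143 g.
(a) Product at 65.5% available Cl: 3143 / 0.655 = 4798 g.

(b) Volume: 1860 m³ = 1,860,000 L.
(b) Alkalinity to neutralize: (220 − 135) = 85 mg/L as CaCO₃ × 1,860,000 L = 158,100 g as CaCO₃.
(b) Equivalents of H⁺ required: 158,100 ÷ 50 g/eq = 3162 eq = 3162 mol NaHSO₄.
(b) Mass of NaHSO₄: 3162 × 120.1 = 379,800 g.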